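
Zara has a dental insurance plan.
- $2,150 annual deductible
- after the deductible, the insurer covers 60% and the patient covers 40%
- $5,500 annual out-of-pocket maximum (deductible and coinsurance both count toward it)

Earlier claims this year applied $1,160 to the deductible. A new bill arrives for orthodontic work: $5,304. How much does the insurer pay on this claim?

$1,160 of the $2,150 deductible is already met, leaving $990.
The remaining $4,314 (= $5,304 − $990) moves to coinsurance.
Coinsurance: $4,314 × 40% = $1,725.60.
That puts the patient's cost at $990 + $1,725.60 = $2,715.60 before any cap.
Year-to-date out-of-pocket becomes $1,160 + $2,715.60 = $3,875.60, still under the $5,500 maximum, so no cap applies.
Insurer pays the balance: $5,304 − $2,715.60 = $2,588.40.

$2,588.40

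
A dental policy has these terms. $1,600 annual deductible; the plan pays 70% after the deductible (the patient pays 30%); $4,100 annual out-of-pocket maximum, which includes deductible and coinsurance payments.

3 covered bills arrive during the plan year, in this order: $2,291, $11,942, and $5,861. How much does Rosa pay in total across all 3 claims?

#1 ($2,291): $1,600 finishes the deductible; $691 goes to coinsurance; 30% of $691 = $207.30. Cost to patient: $1,807.30. OOP to date $1,807.30.
#2 ($11,942): deductible already satisfied, so patient's share is 30% × $11,942 = $3,582.60. That would push OOP to $5,389.90, over the $4,100 cap, so patient pays $4,100 − $1,807.30 = $2,292.70.
#3 ($5,861): deductible met; 30% of $5,861 = $1,758.30. OOP would hit $5,858.30 > $4,100, so the cap limits the patient to $4,100 − $4,100 = $0.
Summing the patient's payments: $1,807.30 + $2,292.70 + $0 = $4,100.

$4,100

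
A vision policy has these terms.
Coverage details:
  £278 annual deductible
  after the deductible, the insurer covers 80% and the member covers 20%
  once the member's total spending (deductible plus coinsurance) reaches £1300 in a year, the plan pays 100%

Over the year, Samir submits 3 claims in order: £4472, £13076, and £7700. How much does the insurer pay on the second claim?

£12892.80

Claim 1 — £4472: £278 to deductible, leaving £4194; member's 20% is £838.80. Member pays £1116.80; OOP now £1116.80. Plan pays £4472 − £1116.80 = £3355.20.
Claim 2 — £13076: 20% coinsurance on £13076 = £2615.20. OOP would hit £3732 > £1300, so the cap limits the member to £1300 − £1116.80 = £183.20. Insurer: £13076 − £183.20 = £12892.80.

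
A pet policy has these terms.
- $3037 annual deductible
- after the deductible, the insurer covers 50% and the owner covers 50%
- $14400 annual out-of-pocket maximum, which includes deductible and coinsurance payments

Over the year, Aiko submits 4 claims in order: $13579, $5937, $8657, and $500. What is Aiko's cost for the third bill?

Claim 1 ($13579): $3037 to deductible, leaving $10542; coinsurance $10542 × 50% = $5271. Owner pays $8308; OOP now $8308.
Claim 2 ($5937): deductible already satisfied, so owner's share is 50% × $5937 = $2968.50. Owner pays $2968.50; OOP now $11276.50.
Claim 3 ($8657): deductible met; 50% of $8657 = $4328.50. That would push OOP to $15605, over the $14400 cap, so owner pays $14400 − $11276.50 = $3123.50.

$3123.50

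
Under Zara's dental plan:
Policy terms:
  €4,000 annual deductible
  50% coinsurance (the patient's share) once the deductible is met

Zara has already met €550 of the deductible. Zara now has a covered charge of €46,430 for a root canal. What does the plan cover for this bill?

€21,490

Deductible still to meet: €4,000 − €550 = €3,450.
That leaves €46,430 − €3,450 = €42,980 for coinsurance.
Coinsurance: €42,980 × 50% = €21,490.
That puts the patient's cost at €3,450 + €21,490 = €24,940.
The plan picks up €46,430 − €24,940 = €21,490.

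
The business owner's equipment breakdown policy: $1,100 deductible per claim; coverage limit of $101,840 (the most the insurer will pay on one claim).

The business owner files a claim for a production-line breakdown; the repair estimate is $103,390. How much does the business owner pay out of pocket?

Subtract the deductible: $103,390 − $1,100 = $102,290.
Since $102,290 > $101,840, the payout is capped at $101,840.
The business owner bears the rest of the original loss: $103,390 − $101,840 = $1,550.

$1,550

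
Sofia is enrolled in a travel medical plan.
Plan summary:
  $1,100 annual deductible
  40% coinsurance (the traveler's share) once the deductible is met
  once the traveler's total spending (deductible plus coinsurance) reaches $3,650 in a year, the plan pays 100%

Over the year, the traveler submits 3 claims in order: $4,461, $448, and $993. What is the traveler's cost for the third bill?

Claim 1 — $4,461: $1,100 to deductible, leaving $3,361; coinsurance $3,361 × 40% = $1,344.40. Traveler pays $2,444.40; OOP now $2,444.40.
Claim 2 — $448: 40% coinsurance on $448 = $179.20. Cost to traveler: $179.20. OOP to date $2,623.60.
Claim 3 — $993: deductible already satisfied, so traveler's share is 40% × $993 = $397.20. Cost to traveler: $397.20. OOP to date $3,020.80.

$397.20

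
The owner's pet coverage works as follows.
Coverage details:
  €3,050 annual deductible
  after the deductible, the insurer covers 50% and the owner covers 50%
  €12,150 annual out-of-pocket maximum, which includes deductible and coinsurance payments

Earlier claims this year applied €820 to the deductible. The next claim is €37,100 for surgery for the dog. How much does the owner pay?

Remaining deductible: €3,050 − €820 = €2,230.
The remaining €34,870 (= €37,100 − €2,230) moves to coinsurance.
Owner's 50% share of €34,870 is €17,435.
Owner responsibility before any cap: €2,230 + €17,435 = €19,665.
That would bring total out-of-pocket to €20,485, past the €12,150 cap. The owner is capped at €12,150 − €820 = €11,330 on this claim.

€11,330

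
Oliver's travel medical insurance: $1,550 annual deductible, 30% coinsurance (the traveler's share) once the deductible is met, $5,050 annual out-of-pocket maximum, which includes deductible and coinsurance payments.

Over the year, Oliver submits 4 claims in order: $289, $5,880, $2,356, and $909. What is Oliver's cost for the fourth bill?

$272.70

Claim 1 — $289: fully absorbed by the deductible. Traveler pays $289; OOP now $289.
Claim 2 — $5,880: $1,261 finishes the deductible; $4,619 goes to coinsurance; traveler's 30% is $1,385.70. Traveler pays $2,646.70; OOP now $2,935.70.
Claim 3 — $2,356: deductible already satisfied, so traveler's share is 30% × $2,356 = $706.80. Traveler owes $706.80 (running OOP $3,642.50).
Claim 4 — $909: 30% coinsurance on $909 = $272.70. Traveler pays $272.70; OOP now $3,915.20.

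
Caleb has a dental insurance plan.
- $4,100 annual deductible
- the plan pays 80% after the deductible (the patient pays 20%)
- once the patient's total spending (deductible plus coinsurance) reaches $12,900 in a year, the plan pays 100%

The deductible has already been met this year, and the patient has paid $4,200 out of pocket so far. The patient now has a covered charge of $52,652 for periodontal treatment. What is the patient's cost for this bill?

The deductible is already satisfied, so the full bill goes to coinsurance.
20% of $52,652 = $10,530.40 falls to the patient.
Year-to-date out-of-pocket would reach $4,200 + $10,530.40 = $14,730.40, above the $12,900 maximum, so the patient pays only $12,900 − $4,200 = $8,700.

$8,700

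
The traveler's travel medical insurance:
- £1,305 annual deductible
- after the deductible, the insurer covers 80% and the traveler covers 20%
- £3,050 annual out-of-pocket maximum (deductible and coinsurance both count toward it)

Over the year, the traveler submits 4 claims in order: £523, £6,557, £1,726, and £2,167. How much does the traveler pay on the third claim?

#1 (£523): entire amount goes to the deductible. Cost to traveler: £523. OOP to date £523.
#2 (£6,557): £782 to deductible, leaving £5,775; coinsurance £5,775 × 20% = £1,155. Cost to traveler: £1,937. OOP to date £2,460.
#3 (£1,726): deductible met; 20% of £1,726 = £345.20. Traveler owes £345.20 (running OOP £2,805.20).

£345.20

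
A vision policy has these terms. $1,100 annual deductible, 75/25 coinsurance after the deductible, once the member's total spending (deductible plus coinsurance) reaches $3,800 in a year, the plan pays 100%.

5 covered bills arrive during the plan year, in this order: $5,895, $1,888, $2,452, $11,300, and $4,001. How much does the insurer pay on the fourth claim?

$10,883.75

Claim 1 — $5,895: $1,100 finishes the deductible; $4,795 goes to coinsurance; member's 25% is $1,198.75. Cost to member: $2,298.75. OOP to date $2,298.75. Plan pays $5,895 − $2,298.75 = $3,596.25.
Claim 2 — $1,888: deductible met; 25% of $1,888 = $472. Cost to member: $472. OOP to date $2,770.75. Plan pays $1,888 − $472 = $1,416.
Claim 3 — $2,452: 25% coinsurance on $2,452 = $613. Member owes $613 (running OOP $3,383.75). Insurer: $2,452 − $613 = $1,839.
Claim 4 — $11,300: deductible already satisfied, so member's share is 25% × $11,300 = $2,825. OOP would hit $6,208.75 > $3,800, so the cap limits the member to $3,800 − $3,383.75 = $416.25. Plan pays $11,300 − $416.25 = $10,883.75.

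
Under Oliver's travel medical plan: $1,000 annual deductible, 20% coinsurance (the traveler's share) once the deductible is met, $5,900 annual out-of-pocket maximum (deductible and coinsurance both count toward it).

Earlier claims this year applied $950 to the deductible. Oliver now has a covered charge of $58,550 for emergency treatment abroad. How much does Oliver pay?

Deductible still to meet: $1,000 − $950 = $50.
The remaining $58,500 (= $58,550 − $50) moves to coinsurance.
Coinsurance: $58,500 × 20% = $11,700.
Traveler responsibility before any cap: $50 + $11,700 = $11,750.
That would bring total out-of-pocket to $12,700, past the $5,900 cap. The traveler is capped at $5,900 − $950 = $4,950 on this claim.

$4,950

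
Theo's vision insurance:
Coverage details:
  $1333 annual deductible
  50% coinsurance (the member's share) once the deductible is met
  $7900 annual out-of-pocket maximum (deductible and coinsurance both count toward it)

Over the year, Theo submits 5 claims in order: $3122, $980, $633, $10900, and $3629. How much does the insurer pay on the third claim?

$316.50

Bill 1, $3122: $1333 finishes the deductible; $1789 goes to coinsurance; 50% of $1789 = $894.50. Member pays $2227.50; OOP now $2227.50. Insurer: $3122 − $2227.50 = $894.50.
Bill 2, $980: 50% coinsurance on $980 = $490. Cost to member: $490. OOP to date $2717.50. Insurer: $980 − $490 = $490.
Bill 3, $633: deductible met; 50% of $633 = $316.50. Cost to member: $316.50. OOP to date $3034. Insurer: $633 − $316.50 = $316.50.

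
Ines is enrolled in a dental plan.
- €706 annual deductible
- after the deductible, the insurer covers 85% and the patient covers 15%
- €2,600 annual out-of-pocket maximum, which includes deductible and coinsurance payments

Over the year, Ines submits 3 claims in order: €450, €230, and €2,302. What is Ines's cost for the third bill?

€367.40

Claim 1 — €450: fully absorbed by the deductible. Patient owes €450 (running OOP €450).
Claim 2 — €230: entire amount goes to the deductible. Cost to patient: €230. OOP to date €680.
Claim 3 — €2,302: €26 to deductible, leaving €2,276; patient's 15% is €341.40. Cost to patient: €367.40. OOP to date €1,047.40.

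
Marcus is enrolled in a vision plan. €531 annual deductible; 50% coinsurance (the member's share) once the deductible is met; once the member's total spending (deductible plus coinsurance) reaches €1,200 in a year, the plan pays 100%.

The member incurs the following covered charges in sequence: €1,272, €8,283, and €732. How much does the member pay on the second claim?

Claim 1 — €1,272: €531 to deductible, leaving €741; 50% of €741 = €370.50. Member owes €901.50 (running OOP €901.50).
Claim 2 — €8,283: deductible met; 50% of €8,283 = €4,141.50. Adding that to €901.50 gives €5,043, past the €1,200 cap; member pays only €1,200 − €901.50 = €298.50.

€298.50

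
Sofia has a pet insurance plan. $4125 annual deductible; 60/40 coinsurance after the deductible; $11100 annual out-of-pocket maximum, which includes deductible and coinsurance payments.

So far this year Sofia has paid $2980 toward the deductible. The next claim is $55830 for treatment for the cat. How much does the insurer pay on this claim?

$2980 of the $4125 deductible is already met, leaving $1145.
After the $1145 deductible portion, $55830 − $1145 = $54685 is subject to coinsurance.
Owner's 40% share of $54685 is $21874.
That puts the owner's cost at $1145 + $21874 = $23019 before any cap.
Year-to-date out-of-pocket would reach $2980 + $23019 = $25999, above the $11100 maximum, so the owner pays only $11100 − $2980 = $8120.
The insurer covers the remainder: $55830 − $8120 = $47710.

$47710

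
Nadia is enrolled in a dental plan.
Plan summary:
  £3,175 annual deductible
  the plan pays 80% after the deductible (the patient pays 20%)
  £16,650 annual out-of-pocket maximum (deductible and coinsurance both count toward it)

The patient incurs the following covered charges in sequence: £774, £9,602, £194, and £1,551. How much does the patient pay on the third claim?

#1 (£774): fully absorbed by the deductible. Patient pays £774; OOP now £774.
#2 (£9,602): deductible takes £2,401, £7,201 remains; coinsurance £7,201 × 20% = £1,440.20. Patient owes £3,841.20 (running OOP £4,615.20).
#3 (£194): 20% coinsurance on £194 = £38.80. Patient owes £38.80 (running OOP £4,654).

£38.80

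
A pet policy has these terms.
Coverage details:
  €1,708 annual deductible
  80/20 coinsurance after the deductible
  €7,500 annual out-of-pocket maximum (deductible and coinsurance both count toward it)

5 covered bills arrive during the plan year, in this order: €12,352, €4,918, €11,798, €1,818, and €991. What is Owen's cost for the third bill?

Claim 1 — €12,352: €1,708 finishes the deductible; €10,644 goes to coinsurance; 20% of €10,644 = €2,128.80. Owner owes €3,836.80 (running OOP €3,836.80).
Claim 2 — €4,918: deductible met; 20% of €4,918 = €983.60. Owner owes €983.60 (running OOP €4,820.40).
Claim 3 — €11,798: 20% coinsurance on €11,798 = €2,359.60. Owner pays €2,359.60; OOP now €7,180.

€2,359.60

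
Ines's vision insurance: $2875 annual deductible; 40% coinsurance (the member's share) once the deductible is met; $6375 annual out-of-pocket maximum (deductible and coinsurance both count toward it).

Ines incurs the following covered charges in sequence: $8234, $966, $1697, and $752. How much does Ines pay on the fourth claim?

$291.20

Claim 1 ($8234): $2875 finishes the deductible; $5359 goes to coinsurance; 40% of $5359 = $2143.60. Cost to member: $5018.60. OOP to date $5018.60.
Claim 2 ($966): deductible already satisfied, so member's share is 40% × $966 = $386.40. Member owes $386.40 (running OOP $5405).
Claim 3 ($1697): deductible already satisfied, so member's share is 40% × $1697 = $678.80. Cost to member: $678.80. OOP to date $6083.80.
Claim 4 ($752): deductible already satisfied, so member's share is 40% × $752 = $300.80. Adding that to $6083.80 gives $6384.60, past the $6375 cap; member pays only $6375 − $6083.80 = $291.20.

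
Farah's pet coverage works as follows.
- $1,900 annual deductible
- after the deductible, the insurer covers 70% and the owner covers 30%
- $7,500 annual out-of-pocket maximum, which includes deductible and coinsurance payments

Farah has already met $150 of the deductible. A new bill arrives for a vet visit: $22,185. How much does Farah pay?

Remaining deductible: $1,900 − $150 = $1,750.
The remaining $20,435 (= $22,185 − $1,750) moves to coinsurance.
Coinsurance: $20,435 × 30% = $6,130.50.
That puts the owner's cost at $1,750 + $6,130.50 = $7,880.50 before any cap.
Year-to-date out-of-pocket would reach $150 + $7,880.50 = $8,030.50, above the $7,500 maximum, so the owner pays only $7,500 − $150 = $7,350.

$7,350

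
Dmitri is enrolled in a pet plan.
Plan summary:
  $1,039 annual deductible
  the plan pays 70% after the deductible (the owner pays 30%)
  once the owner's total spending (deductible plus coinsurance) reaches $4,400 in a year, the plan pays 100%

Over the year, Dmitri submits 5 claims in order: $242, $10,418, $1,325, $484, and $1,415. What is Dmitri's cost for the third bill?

$397.50

Bill 1, $242: entire amount goes to the deductible. Owner pays $242; OOP now $242.
Bill 2, $10,418: deductible takes $797, $9,621 remains; 30% of $9,621 = $2,886.30. Owner owes $3,683.30 (running OOP $3,925.30).
Bill 3, $1,325: deductible already satisfied, so owner's share is 30% × $1,325 = $397.50. Owner pays $397.50; OOP now $4,322.80.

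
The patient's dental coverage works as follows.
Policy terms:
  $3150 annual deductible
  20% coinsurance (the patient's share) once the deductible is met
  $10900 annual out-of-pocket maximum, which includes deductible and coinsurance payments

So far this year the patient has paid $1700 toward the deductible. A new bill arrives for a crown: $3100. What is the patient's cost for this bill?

$1780

Deductible still to meet: $3150 − $1700 = $1450.
After the $1450 deductible portion, $3100 − $1450 = $1650 is subject to coinsurance.
Coinsurance: $1650 × 20% = $330.
That puts the patient's cost at $1450 + $330 = $1780 before any cap.
Year-to-date out-of-pocket becomes $1700 + $1780 = $3480, still under the $10900 maximum, so no cap applies.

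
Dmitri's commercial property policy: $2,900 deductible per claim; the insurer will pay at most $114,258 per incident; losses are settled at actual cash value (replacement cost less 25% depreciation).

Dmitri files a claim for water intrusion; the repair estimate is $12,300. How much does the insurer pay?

$6,325

Depreciate 25%: the covered value is $12,300 × 0.75 = $9,225.
Subtract the deductible: $9,225 − $2,900 = $6,325.
$6,325 is within the $114,258 limit, so the insurer pays $6,325.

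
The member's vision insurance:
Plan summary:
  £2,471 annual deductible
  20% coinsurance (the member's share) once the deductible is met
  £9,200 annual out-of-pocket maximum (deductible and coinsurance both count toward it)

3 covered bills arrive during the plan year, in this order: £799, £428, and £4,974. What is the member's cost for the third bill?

£1,990

Claim 1 — £799: fully absorbed by the deductible. Member pays £799; OOP now £799.
Claim 2 — £428: entire amount goes to the deductible. Member owes £428 (running OOP £1,227).
Claim 3 — £4,974: deductible takes £1,244, £3,730 remains; coinsurance £3,730 × 20% = £746. Cost to member: £1,990. OOP to date £3,217.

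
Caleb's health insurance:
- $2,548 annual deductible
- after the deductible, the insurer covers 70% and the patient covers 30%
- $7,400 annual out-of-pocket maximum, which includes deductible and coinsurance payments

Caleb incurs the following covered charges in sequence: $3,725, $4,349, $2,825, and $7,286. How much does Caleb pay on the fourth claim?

#1 ($3,725): $2,548 finishes the deductible; $1,177 goes to coinsurance; 30% of $1,177 = $353.10. Cost to patient: $2,901.10. OOP to date $2,901.10.
#2 ($4,349): 30% coinsurance on $4,349 = $1,304.70. Cost to patient: $1,304.70. OOP to date $4,205.80.
#3 ($2,825): deductible met; 30% of $2,825 = $847.50. Patient owes $847.50 (running OOP $5,053.30).
#4 ($7,286): deductible already satisfied, so patient's share is 30% × $7,286 = $2,185.80. Cost to patient: $2,185.80. OOP to date $7,239.10.

$2,185.80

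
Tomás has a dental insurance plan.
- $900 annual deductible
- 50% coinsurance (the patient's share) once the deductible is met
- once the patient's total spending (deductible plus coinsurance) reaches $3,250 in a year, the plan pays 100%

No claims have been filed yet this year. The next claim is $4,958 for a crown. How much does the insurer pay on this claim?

$2,029

Deductible not yet touched, so the first $900 of the bill goes to the deductible.
The remaining $4,058 (= $4,958 − $900) moves to coinsurance.
50% of $4,058 = $2,029 falls to the patient.
That puts the patient's cost at $900 + $2,029 = $2,929 before any cap.
Year-to-date out-of-pocket becomes $0 + $2,929 = $2,929, still under the $3,250 maximum, so no cap applies.
The insurer covers the remainder: $4,958 − $2,929 = $2,029.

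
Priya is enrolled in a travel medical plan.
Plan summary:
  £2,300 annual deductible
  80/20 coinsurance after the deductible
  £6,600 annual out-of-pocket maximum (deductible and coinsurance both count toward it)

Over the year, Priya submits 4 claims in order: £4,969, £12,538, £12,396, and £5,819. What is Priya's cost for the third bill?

£1,258.60

#1 (£4,969): £2,300 to deductible, leaving £2,669; 20% of £2,669 = £533.80. Traveler owes £2,833.80 (running OOP £2,833.80).
#2 (£12,538): 20% coinsurance on £12,538 = £2,507.60. Cost to traveler: £2,507.60. OOP to date £5,341.40.
#3 (£12,396): deductible already satisfied, so traveler's share is 20% × £12,396 = £2,479.20. OOP would hit £7,820.60 > £6,600, so the cap limits the traveler to £6,600 − £5,341.40 = £1,258.60.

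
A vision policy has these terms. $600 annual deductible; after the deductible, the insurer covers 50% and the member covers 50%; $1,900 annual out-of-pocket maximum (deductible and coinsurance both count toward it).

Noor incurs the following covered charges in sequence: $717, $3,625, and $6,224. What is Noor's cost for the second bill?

$1,241.50

Claim 1 — $717: $600 to deductible, leaving $117; member's 50% is $58.50. Member owes $658.50 (running OOP $658.50).
Claim 2 — $3,625: deductible already satisfied, so member's share is 50% × $3,625 = $1,812.50. That would push OOP to $2,471, over the $1,900 cap, so member pays $1,900 − $658.50 = $1,241.50.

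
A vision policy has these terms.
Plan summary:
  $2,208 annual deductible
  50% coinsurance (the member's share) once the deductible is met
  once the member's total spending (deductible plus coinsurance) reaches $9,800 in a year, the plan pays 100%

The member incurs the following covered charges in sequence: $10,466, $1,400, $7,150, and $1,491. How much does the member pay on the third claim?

Claim 1 ($10,466): $2,208 to deductible, leaving $8,258; member's 50% is $4,129. Member owes $6,337 (running OOP $6,337).
Claim 2 ($1,400): deductible met; 50% of $1,400 = $700. Cost to member: $700. OOP to date $7,037.
Claim 3 ($7,150): deductible already satisfied, so member's share is 50% × $7,150 = $3,575. That would push OOP to $10,612, over the $9,800 cap, so member pays $9,800 − $7,037 = $2,763.

$2,763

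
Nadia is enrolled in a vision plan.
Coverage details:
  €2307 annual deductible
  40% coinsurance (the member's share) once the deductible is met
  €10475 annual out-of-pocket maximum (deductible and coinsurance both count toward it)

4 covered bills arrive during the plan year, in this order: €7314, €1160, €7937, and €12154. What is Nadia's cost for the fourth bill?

€2526.40

Bill 1, €7314: €2307 to deductible, leaving €5007; member's 40% is €2002.80. Cost to member: €4309.80. OOP to date €4309.80.
Bill 2, €1160: deductible met; 40% of €1160 = €464. Member owes €464 (running OOP €4773.80).
Bill 3, €7937: 40% coinsurance on €7937 = €3174.80. Cost to member: €3174.80. OOP to date €7948.60.
Bill 4, €12154: deductible already satisfied, so member's share is 40% × €12154 = €4861.60. Adding that to €7948.60 gives €12810.20, past the €10475 cap; member pays only €10475 − €7948.60 = €2526.40.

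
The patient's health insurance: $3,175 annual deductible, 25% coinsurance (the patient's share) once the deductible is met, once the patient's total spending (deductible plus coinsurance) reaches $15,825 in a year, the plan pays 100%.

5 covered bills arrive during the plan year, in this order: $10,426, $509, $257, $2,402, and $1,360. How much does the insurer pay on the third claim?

$192.75

Claim 1 — $10,426: $3,175 to deductible, leaving $7,251; patient's 25% is $1,812.75. Patient pays $4,987.75; OOP now $4,987.75. Plan pays $10,426 − $4,987.75 = $5,438.25.
Claim 2 — $509: deductible met; 25% of $509 = $127.25. Patient owes $127.25 (running OOP $5,115). Insurer: $509 − $127.25 = $381.75.
Claim 3 — $257: 25% coinsurance on $257 = $64.25. Patient owes $64.25 (running OOP $5,179.25). Plan pays $257 − $64.25 = $192.75.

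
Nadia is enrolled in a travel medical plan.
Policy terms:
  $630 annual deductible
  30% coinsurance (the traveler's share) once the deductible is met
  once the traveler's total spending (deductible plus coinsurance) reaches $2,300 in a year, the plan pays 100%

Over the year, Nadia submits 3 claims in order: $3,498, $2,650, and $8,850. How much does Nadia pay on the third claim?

$14.60

#1 ($3,498): $630 to deductible, leaving $2,868; coinsurance $2,868 × 30% = $860.40. Cost to traveler: $1,490.40. OOP to date $1,490.40.
#2 ($2,650): deductible already satisfied, so traveler's share is 30% × $2,650 = $795. Traveler pays $795; OOP now $2,285.40.
#3 ($8,850): deductible met; 30% of $8,850 = $2,655. OOP would hit $4,940.40 > $2,300, so the cap limits the traveler to $2,300 − $2,285.40 = $14.60.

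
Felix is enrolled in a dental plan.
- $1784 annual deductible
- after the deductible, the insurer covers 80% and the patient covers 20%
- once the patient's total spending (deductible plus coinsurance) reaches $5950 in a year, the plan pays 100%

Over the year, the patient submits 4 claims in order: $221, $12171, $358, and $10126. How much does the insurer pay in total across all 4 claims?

$16926

Claim 1 — $221: entire amount goes to the deductible. Patient pays $221; OOP now $221. Insurer: $221 − $221 = $0.
Claim 2 — $12171: $1563 to deductible, leaving $10608; patient's 20% is $2121.60. Patient pays $3684.60; OOP now $3905.60. Plan pays $12171 − $3684.60 = $8486.40.
Claim 3 — $358: 20% coinsurance on $358 = $71.60. Patient owes $71.60 (running OOP $3977.20). Plan pays $358 − $71.60 = $286.40.
Claim 4 — $10126: deductible already satisfied, so patient's share is 20% × $10126 = $2025.20. OOP would hit $6002.40 > $5950, so the cap limits the patient to $5950 − $3977.20 = $1972.80. Insurer: $10126 − $1972.80 = $8153.20.
Insurer total: $0 + $8486.40 + $286.40 + $8153.20 = $16926.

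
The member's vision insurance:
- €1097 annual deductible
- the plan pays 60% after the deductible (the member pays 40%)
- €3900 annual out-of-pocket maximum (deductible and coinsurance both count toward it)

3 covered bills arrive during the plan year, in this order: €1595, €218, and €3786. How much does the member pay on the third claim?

Claim 1 (€1595): €1097 to deductible, leaving €498; member's 40% is €199.20. Cost to member: €1296.20. OOP to date €1296.20.
Claim 2 (€218): deductible already satisfied, so member's share is 40% × €218 = €87.20. Member owes €87.20 (running OOP €1383.40).
Claim 3 (€3786): deductible met; 40% of €3786 = €1514.40. Member pays €1514.40; OOP now €2897.80.

€1514.40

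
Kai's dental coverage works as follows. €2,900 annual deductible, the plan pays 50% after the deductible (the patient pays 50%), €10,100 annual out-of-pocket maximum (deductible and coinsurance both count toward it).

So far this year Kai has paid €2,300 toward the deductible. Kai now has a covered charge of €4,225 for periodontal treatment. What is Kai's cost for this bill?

€2,412.50

Deductible still to meet: €2,900 − €2,300 = €600.
That leaves €4,225 − €600 = €3,625 for coinsurance.
Coinsurance: €3,625 × 50% = €1,812.50.
So the patient owes €600 + €1,812.50 = €2,412.50 before any cap.
Total out-of-pocket so far would be €2,300 + €2,412.50 = €4,712.50, below the €10,100 cap — no reduction.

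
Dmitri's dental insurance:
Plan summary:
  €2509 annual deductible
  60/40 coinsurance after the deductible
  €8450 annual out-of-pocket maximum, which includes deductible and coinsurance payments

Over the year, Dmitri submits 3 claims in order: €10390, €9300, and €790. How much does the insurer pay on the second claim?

€6511.40

Claim 1 — €10390: deductible takes €2509, €7881 remains; 40% of €7881 = €3152.40. Patient owes €5661.40 (running OOP €5661.40). Plan pays €10390 − €5661.40 = €4728.60.
Claim 2 — €9300: deductible already satisfied, so patient's share is 40% × €9300 = €3720. OOP would hit €9381.40 > €8450, so the cap limits the patient to €8450 − €5661.40 = €2788.60. Plan pays €9300 − €2788.60 = €6511.40.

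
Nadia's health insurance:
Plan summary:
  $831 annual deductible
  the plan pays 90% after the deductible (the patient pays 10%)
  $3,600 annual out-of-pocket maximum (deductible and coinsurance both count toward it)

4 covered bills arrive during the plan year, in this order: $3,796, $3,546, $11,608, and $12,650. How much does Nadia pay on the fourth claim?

$957.10

Claim 1 — $3,796: $831 to deductible, leaving $2,965; 10% of $2,965 = $296.50. Patient pays $1,127.50; OOP now $1,127.50.
Claim 2 — $3,546: 10% coinsurance on $3,546 = $354.60. Patient owes $354.60 (running OOP $1,482.10).
Claim 3 — $11,608: 10% coinsurance on $11,608 = $1,160.80. Cost to patient: $1,160.80. OOP to date $2,642.90.
Claim 4 — $12,650: 10% coinsurance on $12,650 = $1,265. OOP would hit $3,907.90 > $3,600, so the cap limits the patient to $3,600 − $2,642.90 = $957.10.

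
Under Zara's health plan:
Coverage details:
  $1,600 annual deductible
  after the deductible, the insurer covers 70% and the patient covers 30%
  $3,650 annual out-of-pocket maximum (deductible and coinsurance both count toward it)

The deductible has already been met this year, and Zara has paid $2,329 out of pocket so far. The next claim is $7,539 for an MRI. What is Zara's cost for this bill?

With the deductible met, the entire $7,539 is subject to coinsurance.
30% of $7,539 = $2,261.70 falls to the patient.
That would bring total out-of-pocket to $4,590.70, past the $3,650 cap. The patient is capped at $3,650 − $2,329 = $1,321 on this claim.

$1,321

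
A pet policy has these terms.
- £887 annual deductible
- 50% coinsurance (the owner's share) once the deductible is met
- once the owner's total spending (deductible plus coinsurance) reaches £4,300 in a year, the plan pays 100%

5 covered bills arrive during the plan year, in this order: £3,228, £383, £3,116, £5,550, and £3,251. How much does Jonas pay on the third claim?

Bill 1, £3,228: £887 to deductible, leaving £2,341; 50% of £2,341 = £1,170.50. Owner owes £2,057.50 (running OOP £2,057.50).
Bill 2, £383: deductible already satisfied, so owner's share is 50% × £383 = £191.50. Owner pays £191.50; OOP now £2,249.
Bill 3, £3,116: deductible met; 50% of £3,116 = £1,558. Owner pays £1,558; OOP now £3,807.

£1,558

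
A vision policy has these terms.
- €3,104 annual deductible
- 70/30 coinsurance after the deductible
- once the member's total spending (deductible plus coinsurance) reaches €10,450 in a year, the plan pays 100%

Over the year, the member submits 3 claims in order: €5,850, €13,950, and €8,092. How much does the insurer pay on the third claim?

Claim 1 — €5,850: deductible takes €3,104, €2,746 remains; coinsurance €2,746 × 30% = €823.80. Member owes €3,927.80 (running OOP €3,927.80). Plan pays €5,850 − €3,927.80 = €1,922.20.
Claim 2 — €13,950: deductible already satisfied, so member's share is 30% × €13,950 = €4,185. Member owes €4,185 (running OOP €8,112.80). Insurer: €13,950 − €4,185 = €9,765.
Claim 3 — €8,092: 30% coinsurance on €8,092 = €2,427.60. OOP would hit €10,540.40 > €10,450, so the cap limits the member to €10,450 − €8,112.80 = €2,337.20. Plan pays €8,092 − €2,337.20 = €5,754.80.

€5,754.80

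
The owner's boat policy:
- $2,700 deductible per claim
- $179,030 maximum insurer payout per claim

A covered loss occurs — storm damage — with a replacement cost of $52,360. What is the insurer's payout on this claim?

Subtract the deductible: $52,360 − $2,700 = $49,660.
That's under the $179,030 cap, so the insurer reimburses the full $49,660.

$49,660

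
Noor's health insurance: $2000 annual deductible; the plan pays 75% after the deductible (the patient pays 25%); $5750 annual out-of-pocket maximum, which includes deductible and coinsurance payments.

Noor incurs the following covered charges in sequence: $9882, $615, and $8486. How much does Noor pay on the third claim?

$1625.75

#1 ($9882): $2000 finishes the deductible; $7882 goes to coinsurance; patient's 25% is $1970.50. Patient pays $3970.50; OOP now $3970.50.
#2 ($615): 25% coinsurance on $615 = $153.75. Cost to patient: $153.75. OOP to date $4124.25.
#3 ($8486): deductible met; 25% of $8486 = $2121.50. Adding that to $4124.25 gives $6245.75, past the $5750 cap; patient pays only $5750 − $4124.25 = $1625.75.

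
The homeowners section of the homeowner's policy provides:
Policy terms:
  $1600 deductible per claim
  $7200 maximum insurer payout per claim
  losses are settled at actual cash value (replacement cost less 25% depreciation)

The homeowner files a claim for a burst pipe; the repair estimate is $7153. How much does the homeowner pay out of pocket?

Actual cash value after 25% depreciation: $7153 × 75% = $5364.75.
Less the $1600 deductible: $5364.75 − $1600 = $3764.75.
$3764.75 ≤ $7200, so the limit doesn't bind; insurer pays $3764.75.
Out of pocket: $7153 − $3764.75 = $3388.25.

$3388.25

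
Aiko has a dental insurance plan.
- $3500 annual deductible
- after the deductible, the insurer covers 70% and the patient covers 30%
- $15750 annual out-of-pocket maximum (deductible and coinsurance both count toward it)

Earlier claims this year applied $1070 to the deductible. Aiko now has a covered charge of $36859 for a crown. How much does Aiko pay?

Deductible still to meet: $3500 − $1070 = $2430.
After the $2430 deductible portion, $36859 − $2430 = $34429 is subject to coinsurance.
30% of $34429 = $10328.70 falls to the patient.
So the patient owes $2430 + $10328.70 = $12758.70 before any cap.
Total out-of-pocket so far would be $1070 + $12758.70 = $13828.70, below the $15750 cap — no reduction.

$12758.70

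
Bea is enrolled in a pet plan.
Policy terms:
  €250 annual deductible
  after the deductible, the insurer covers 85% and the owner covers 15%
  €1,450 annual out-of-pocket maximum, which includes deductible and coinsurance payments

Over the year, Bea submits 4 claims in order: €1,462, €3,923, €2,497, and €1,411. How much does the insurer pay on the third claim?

#1 (€1,462): €250 finishes the deductible; €1,212 goes to coinsurance; owner's 15% is €181.80. Cost to owner: €431.80. OOP to date €431.80. Insurer: €1,462 − €431.80 = €1,030.20.
#2 (€3,923): deductible already satisfied, so owner's share is 15% × €3,923 = €588.45. Owner owes €588.45 (running OOP €1,020.25). Plan pays €3,923 − €588.45 = €3,334.55.
#3 (€2,497): deductible already satisfied, so owner's share is 15% × €2,497 = €374.55. Cost to owner: €374.55. OOP to date €1,394.80. Plan pays €2,497 − €374.55 = €2,122.45.

€2,122.45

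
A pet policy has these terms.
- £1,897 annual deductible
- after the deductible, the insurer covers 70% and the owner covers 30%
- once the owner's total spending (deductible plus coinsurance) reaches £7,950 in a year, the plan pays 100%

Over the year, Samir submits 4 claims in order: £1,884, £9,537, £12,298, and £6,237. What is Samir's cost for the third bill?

£3,195.80

Bill 1, £1,884: entire amount goes to the deductible. Cost to owner: £1,884. OOP to date £1,884.
Bill 2, £9,537: deductible takes £13, £9,524 remains; 30% of £9,524 = £2,857.20. Owner owes £2,870.20 (running OOP £4,754.20).
Bill 3, £12,298: 30% coinsurance on £12,298 = £3,689.40. OOP would hit £8,443.60 > £7,950, so the cap limits the owner to £7,950 − £4,754.20 = £3,195.80.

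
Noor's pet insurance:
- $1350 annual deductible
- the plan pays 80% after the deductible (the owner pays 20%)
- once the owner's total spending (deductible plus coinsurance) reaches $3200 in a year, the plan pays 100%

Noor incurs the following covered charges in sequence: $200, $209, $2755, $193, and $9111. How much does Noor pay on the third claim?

Bill 1, $200: fully absorbed by the deductible. Owner pays $200; OOP now $200.
Bill 2, $209: all of it applies to the deductible. Cost to owner: $209. OOP to date $409.
Bill 3, $2755: $941 finishes the deductible; $1814 goes to coinsurance; 20% of $1814 = $362.80. Owner owes $1303.80 (running OOP $1712.80).

$1303.80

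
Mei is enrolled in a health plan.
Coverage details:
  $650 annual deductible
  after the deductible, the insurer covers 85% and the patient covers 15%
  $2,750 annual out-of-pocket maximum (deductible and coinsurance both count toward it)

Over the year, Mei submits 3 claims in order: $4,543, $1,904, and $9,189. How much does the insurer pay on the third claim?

$7,958.55

#1 ($4,543): $650 finishes the deductible; $3,893 goes to coinsurance; patient's 15% is $583.95. Cost to patient: $1,233.95. OOP to date $1,233.95. Plan pays $4,543 − $1,233.95 = $3,309.05.
#2 ($1,904): deductible met; 15% of $1,904 = $285.60. Patient pays $285.60; OOP now $1,519.55. Plan pays $1,904 − $285.60 = $1,618.40.
#3 ($9,189): deductible met; 15% of $9,189 = $1,378.35. That would push OOP to $2,897.90, over the $2,750 cap, so patient pays $2,750 − $1,519.55 = $1,230.45. Plan pays $9,189 − $1,230.45 = $7,958.55.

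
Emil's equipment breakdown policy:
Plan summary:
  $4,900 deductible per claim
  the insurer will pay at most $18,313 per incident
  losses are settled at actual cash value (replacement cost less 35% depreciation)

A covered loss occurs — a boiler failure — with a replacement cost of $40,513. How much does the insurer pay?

Depreciate 35%: the covered value is $40,513 × 0.65 = $26,333.45.
After the deductible, $26,333.45 − $4,900 = $21,433.45 remains.
Since $21,433.45 > $18,313, the payout is capped at $18,313.

$18,313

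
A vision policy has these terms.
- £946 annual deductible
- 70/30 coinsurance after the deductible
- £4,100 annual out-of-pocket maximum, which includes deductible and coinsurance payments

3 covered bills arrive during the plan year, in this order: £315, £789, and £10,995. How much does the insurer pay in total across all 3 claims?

#1 (£315): all of it applies to the deductible. Cost to member: £315. OOP to date £315. Insurer: £315 − £315 = £0.
#2 (£789): deductible takes £631, £158 remains; member's 30% is £47.40. Member owes £678.40 (running OOP £993.40). Plan pays £789 − £678.40 = £110.60.
#3 (£10,995): 30% coinsurance on £10,995 = £3,298.50. Adding that to £993.40 gives £4,291.90, past the £4,100 cap; member pays only £4,100 − £993.40 = £3,106.60. Insurer: £10,995 − £3,106.60 = £7,888.40.
Insurer total: £0 + £110.60 + £7,888.40 = £7,999.

£7,999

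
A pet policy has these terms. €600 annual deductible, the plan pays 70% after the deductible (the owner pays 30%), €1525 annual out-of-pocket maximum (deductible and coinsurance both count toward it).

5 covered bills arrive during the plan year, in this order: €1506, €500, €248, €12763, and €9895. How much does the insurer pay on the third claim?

€173.60

Bill 1, €1506: €600 to deductible, leaving €906; owner's 30% is €271.80. Cost to owner: €871.80. OOP to date €871.80. Insurer: €1506 − €871.80 = €634.20.
Bill 2, €500: deductible met; 30% of €500 = €150. Owner pays €150; OOP now €1021.80. Insurer: €500 − €150 = €350.
Bill 3, €248: 30% coinsurance on €248 = €74.40. Owner owes €74.40 (running OOP €1096.20). Insurer: €248 − €74.40 = €173.60.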